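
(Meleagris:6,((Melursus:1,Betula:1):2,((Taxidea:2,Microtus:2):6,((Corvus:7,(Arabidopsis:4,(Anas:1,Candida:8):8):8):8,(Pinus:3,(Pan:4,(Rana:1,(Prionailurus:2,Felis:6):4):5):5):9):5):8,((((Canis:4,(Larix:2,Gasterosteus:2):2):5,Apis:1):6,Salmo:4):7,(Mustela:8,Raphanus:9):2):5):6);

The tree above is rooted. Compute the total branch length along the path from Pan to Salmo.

47

The path runs Pan → … → MRCA → … → Salmo; the MRCA is the node subtending ((Melursus,Betula),((Taxidea,Microtus),((Corvus,(Arabidopsis,(Anas,Candida))),(Pinus,(Pan,(Rana,(Prionailurus,Felis)))))),((((Canis,(Larix,Gasterosteus)),Apis),Salmo),(Mustela,Raphanus))).
Branch lengths along that path: 4 + 5 + 9 + 5 + 8 + 5 + 7 + 4 = 47.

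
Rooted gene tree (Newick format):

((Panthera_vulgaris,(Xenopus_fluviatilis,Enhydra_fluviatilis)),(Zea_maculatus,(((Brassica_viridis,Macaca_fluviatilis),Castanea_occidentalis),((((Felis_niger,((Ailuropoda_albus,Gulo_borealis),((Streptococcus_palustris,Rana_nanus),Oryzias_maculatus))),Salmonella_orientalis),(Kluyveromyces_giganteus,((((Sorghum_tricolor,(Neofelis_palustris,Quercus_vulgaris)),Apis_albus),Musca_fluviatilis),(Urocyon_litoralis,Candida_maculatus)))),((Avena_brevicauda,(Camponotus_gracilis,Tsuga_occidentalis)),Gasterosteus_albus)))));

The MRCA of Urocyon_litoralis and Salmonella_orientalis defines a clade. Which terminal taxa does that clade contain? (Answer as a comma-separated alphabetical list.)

Tracing Urocyon_litoralis: it sits inside (Urocyon_litoralis,Candida_maculatus).
Tracing Salmonella_orientalis: it sits inside ((Felis_niger,((Ailuropoda_albus,Gulo_borealis),((Streptococcus_palustris,Rana_nanus),Oryzias_maculatus))),Salmonella_orientalis).
The smallest clade enclosing both is (((Felis_niger,((Ailuropoda_albus,Gulo_borealis),((Streptococcus_palustris,Rana_nanus),Oryzias_maculatus))),Salmonella_orientalis),(Kluyveromyces_giganteus,((((Sorghum_tricolor,(Neofelis_palustris,Quercus_vulgaris)),Apis_albus),Musca_fluviatilis),(Urocyon_litoralis,Candida_maculatus)))); the answer is its 15 terminal taxa in alphabetical order.

Ailuropoda_albus, Apis_albus, Candida_maculatus, Felis_niger, Gulo_borealis, Kluyveromyces_giganteus, Musca_fluviatilis, Neofelis_palustris, Oryzias_maculatus, Quercus_vulgaris, Rana_nanus, Salmonella_orientalis, Sorghum_tricolor, Streptococcus_palustris, Urocyon_litoralis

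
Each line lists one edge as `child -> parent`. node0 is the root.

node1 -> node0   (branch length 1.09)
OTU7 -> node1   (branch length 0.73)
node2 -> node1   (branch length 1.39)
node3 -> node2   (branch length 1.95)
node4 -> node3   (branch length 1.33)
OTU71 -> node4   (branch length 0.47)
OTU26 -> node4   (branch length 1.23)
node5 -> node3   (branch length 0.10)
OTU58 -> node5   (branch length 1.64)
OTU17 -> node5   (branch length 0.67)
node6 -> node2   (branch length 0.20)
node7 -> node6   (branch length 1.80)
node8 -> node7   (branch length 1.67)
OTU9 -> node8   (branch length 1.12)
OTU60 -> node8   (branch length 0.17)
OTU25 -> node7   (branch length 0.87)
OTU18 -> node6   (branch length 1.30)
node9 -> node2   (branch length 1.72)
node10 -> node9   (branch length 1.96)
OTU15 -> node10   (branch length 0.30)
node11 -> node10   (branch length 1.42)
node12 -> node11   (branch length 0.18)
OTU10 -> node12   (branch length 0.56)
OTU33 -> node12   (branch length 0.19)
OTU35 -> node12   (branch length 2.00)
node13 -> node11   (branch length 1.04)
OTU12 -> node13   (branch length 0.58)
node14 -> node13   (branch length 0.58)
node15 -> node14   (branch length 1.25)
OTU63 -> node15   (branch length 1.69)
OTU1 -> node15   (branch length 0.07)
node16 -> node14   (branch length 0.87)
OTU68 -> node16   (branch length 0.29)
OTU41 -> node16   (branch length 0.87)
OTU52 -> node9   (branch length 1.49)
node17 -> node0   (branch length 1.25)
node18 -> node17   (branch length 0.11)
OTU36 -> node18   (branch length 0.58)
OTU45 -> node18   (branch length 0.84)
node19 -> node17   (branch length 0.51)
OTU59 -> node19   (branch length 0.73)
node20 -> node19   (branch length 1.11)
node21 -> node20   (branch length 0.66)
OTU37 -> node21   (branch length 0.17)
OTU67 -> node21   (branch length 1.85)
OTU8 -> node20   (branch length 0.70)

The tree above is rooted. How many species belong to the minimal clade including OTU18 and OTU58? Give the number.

18

The MRCA of OTU18 and OTU58 is the node subtending (((OTU71,OTU26),(OTU58,OTU17)),(((OTU9,OTU60),OTU25),OTU18),((OTU15,((OTU10,OTU33,OTU35),(OTU12,((OTU63,OTU1),(OTU68,OTU41))))),OTU52)).
That clade contains 18 terminal taxa: OTU1, OTU10, OTU12, OTU15, OTU17, OTU18, OTU25, OTU26, OTU33, OTU35, OTU41, OTU52, OTU58, OTU60, OTU63, OTU68, OTU71, OTU9.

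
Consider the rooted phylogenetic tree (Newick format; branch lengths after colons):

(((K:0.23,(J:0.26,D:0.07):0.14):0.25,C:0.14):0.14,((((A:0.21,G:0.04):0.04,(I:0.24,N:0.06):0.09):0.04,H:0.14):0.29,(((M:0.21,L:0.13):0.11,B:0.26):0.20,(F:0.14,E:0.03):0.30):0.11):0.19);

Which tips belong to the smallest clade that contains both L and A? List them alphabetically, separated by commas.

A, B, E, F, G, H, I, L, M, N

Tracing L: it sits inside (M,L).
Tracing A: it sits inside (A,G).
The smallest clade enclosing both is ((((A,G),(I,N)),H),(((M,L),B),(F,E))); the answer is its 10 terminal taxa in alphabetical order.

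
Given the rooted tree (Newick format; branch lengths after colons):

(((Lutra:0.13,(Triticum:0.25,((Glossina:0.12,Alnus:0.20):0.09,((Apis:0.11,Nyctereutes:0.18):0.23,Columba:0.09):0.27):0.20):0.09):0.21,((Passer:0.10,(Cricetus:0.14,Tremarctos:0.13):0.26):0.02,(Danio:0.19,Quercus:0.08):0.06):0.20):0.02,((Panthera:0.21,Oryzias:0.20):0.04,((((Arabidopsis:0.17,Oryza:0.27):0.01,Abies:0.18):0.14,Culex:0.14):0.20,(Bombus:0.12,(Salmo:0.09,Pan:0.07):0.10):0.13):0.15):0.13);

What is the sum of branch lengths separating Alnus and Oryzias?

1.18

The path runs Alnus → … → MRCA → … → Oryzias; the MRCA is the root of the tree.
Branch lengths along that path: 0.20 + 0.09 + 0.20 + 0.09 + 0.21 + 0.02 + 0.13 + 0.04 + 0.20 = 1.18.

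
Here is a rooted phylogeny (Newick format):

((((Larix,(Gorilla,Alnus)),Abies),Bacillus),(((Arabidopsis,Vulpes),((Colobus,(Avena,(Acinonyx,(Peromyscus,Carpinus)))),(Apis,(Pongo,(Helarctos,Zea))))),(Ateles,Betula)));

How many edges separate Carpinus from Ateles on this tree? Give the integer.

The MRCA of Carpinus and Ateles is the node subtending (((Arabidopsis,Vulpes),((Colobus,(Avena,(Acinonyx,(Peromyscus,Carpinus)))),(Apis,(Pongo,(Helarctos,Zea))))),(Ateles,Betula)).
From Carpinus up to that node: 7 branches. From Ateles up to the same node: 2 branches. Total: 7 + 2 = 9.

9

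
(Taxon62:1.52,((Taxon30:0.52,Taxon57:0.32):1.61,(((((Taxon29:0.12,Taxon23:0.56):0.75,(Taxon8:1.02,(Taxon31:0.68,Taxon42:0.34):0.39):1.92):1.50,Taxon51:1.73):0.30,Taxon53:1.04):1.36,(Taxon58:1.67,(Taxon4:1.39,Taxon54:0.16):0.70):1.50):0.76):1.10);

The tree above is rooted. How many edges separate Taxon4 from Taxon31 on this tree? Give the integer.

The MRCA of Taxon4 and Taxon31 is the node subtending (((((Taxon29,Taxon23),(Taxon8,(Taxon31,Taxon42))),Taxon51),Taxon53),(Taxon58,(Taxon4,Taxon54))).
From Taxon4 up to that node: 3 branches. From Taxon31 up to the same node: 6 branches. Total: 3 + 6 = 9.

9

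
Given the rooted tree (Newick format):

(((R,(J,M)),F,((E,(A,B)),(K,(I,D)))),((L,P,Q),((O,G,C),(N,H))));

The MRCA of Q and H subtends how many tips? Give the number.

8

The MRCA of Q and H is the node subtending ((L,P,Q),((O,G,C),(N,H))).
That clade contains 8 terminal taxa: C, G, H, L, N, O, P, Q.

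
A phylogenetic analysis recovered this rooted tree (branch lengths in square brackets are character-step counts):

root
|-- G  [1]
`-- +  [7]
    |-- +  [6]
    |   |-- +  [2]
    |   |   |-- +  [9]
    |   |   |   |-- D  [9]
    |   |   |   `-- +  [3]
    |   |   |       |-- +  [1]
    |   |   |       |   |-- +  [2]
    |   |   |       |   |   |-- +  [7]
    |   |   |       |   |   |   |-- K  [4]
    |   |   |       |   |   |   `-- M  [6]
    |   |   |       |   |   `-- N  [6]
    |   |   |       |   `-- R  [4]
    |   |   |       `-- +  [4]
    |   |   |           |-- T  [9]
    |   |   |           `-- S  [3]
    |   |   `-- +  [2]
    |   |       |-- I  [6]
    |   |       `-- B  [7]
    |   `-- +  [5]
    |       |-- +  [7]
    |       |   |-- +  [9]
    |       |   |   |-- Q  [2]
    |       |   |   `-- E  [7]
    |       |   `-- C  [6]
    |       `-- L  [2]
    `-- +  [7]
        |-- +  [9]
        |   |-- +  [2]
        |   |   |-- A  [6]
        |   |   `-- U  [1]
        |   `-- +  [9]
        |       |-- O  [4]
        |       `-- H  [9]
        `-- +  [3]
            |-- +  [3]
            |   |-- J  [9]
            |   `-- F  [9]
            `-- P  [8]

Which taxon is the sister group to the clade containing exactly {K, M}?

The clade containing exactly {K, M} attaches to the tree at the node subtending ((K,M),N).
The other lineage descending from that same node — the sister group — is the single tip N.

N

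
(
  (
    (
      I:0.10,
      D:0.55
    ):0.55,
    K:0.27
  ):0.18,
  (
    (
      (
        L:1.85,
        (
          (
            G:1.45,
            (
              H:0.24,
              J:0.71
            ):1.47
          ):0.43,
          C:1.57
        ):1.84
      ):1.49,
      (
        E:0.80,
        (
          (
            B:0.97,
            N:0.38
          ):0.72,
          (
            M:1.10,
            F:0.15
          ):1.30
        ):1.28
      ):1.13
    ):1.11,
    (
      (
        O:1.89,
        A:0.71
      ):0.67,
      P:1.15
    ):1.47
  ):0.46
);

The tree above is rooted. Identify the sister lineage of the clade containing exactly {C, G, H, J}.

The clade containing exactly {C, G, H, J} attaches to the tree at the node subtending (L,((G,(H,J)),C)).
The other lineage descending from that same node — the sister group — is the single tip L.

L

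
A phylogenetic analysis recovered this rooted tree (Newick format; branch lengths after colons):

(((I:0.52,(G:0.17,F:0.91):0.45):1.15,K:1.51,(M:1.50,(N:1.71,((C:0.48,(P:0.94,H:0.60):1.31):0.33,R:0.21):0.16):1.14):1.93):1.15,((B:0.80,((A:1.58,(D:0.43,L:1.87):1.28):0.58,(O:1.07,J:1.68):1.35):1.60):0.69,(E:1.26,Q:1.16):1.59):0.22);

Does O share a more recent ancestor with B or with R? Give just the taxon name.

B

The MRCA of O and B subtends (B,((A,(D,L)),(O,J))) (6 taxa).
The MRCA of O and R is the root, subtending the entire tree (18 taxa).
The first is nested inside the second, so O shares a more recent common ancestor with B.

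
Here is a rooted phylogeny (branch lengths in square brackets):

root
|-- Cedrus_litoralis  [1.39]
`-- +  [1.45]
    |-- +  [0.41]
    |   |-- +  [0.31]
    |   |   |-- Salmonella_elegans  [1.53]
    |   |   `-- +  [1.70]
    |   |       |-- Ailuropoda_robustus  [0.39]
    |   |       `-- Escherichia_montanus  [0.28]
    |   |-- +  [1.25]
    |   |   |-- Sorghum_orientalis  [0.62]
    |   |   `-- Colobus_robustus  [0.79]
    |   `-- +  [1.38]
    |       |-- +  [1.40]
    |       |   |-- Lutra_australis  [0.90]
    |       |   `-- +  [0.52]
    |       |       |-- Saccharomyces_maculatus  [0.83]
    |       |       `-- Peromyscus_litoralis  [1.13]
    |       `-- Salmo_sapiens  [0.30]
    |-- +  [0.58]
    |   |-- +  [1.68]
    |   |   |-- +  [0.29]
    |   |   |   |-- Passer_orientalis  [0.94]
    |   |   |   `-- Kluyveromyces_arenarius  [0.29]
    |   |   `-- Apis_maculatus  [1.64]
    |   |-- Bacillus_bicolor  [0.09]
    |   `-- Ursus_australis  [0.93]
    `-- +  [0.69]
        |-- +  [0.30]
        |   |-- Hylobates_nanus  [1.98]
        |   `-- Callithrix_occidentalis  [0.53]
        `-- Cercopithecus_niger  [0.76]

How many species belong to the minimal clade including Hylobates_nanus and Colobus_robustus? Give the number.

The MRCA of Hylobates_nanus and Colobus_robustus is the node subtending (((Salmonella_elegans,(Ailuropoda_robustus,Escherichia_montanus)),(Sorghum_orientalis,Colobus_robustus),((Lutra_australis,(Saccharomyces_maculatus,Peromyscus_litoralis)),Salmo_sapiens)),(((Passer_orientalis,Kluyveromyces_arenarius),Apis_maculatus),Bacillus_bicolor,Ursus_australis),((Hylobates_nanus,Callithrix_occidentalis),Cercopithecus_niger)).
That clade contains 17 terminal taxa: Ailuropoda_robustus, Apis_maculatus, Bacillus_bicolor, Callithrix_occidentalis, Cercopithecus_niger, Colobus_robustus, Escherichia_montanus, Hylobates_nanus, Kluyveromyces_arenarius, Lutra_australis, Passer_orientalis, Peromyscus_litoralis, Saccharomyces_maculatus, Salmo_sapiens, Salmonella_elegans, Sorghum_orientalis, Ursus_australis.

17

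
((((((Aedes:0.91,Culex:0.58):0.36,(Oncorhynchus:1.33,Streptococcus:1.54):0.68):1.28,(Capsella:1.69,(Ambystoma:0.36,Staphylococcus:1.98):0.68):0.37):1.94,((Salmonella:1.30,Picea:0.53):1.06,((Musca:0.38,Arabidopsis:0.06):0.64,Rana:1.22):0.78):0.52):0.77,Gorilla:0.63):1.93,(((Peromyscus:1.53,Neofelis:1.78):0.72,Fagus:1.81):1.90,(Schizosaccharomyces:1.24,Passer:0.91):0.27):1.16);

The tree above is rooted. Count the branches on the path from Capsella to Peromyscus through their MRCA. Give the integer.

The MRCA of Capsella and Peromyscus is the root of the tree.
From Capsella up to that node: 5 branches. From Peromyscus up to the same node: 4 branches. Total: 5 + 4 = 9.

9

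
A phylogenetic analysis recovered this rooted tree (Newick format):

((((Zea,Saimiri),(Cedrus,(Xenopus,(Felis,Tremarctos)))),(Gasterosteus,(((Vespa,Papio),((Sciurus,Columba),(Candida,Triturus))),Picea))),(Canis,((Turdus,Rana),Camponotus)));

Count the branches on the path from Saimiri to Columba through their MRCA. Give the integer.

9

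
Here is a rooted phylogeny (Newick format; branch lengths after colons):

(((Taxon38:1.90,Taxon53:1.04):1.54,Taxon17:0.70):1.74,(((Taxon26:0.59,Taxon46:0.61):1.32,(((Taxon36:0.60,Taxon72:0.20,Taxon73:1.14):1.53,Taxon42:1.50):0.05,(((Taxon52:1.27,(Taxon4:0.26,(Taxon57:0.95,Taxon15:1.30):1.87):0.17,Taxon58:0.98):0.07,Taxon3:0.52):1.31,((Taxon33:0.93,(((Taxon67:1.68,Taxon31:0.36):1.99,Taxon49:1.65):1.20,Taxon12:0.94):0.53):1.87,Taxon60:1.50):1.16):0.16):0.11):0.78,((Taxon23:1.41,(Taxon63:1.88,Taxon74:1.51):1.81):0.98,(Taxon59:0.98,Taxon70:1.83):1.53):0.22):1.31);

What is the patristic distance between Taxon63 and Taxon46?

7.60

The path runs Taxon63 → … → MRCA → … → Taxon46; the MRCA is the node subtending (((Taxon26,Taxon46),(((Taxon36,Taxon72,Taxon73),Taxon42),(((Taxon52,(Taxon4,(Taxon57,Taxon15)),Taxon58),Taxon3),((Taxon33,(((Taxon67,Taxon31),Taxon49),Taxon12)),Taxon60)))),((Taxon23,(Taxon63,Taxon74)),(Taxon59,Taxon70))).
Branch lengths along that path: 1.88 + 1.81 + 0.98 + 0.22 + 0.78 + 1.32 + 0.61 = 7.60.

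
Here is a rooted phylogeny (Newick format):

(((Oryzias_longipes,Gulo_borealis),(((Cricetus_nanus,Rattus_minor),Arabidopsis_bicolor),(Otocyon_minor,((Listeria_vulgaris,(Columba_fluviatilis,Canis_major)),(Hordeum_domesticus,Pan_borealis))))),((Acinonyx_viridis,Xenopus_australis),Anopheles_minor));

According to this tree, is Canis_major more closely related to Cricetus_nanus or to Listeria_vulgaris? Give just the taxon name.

Listeria_vulgaris

The MRCA of Canis_major and Listeria_vulgaris subtends (Listeria_vulgaris,(Columba_fluviatilis,Canis_major)) (3 taxa).
The MRCA of Canis_major and Cricetus_nanus subtends (((Cricetus_nanus,Rattus_minor),Arabidopsis_bicolor),(Otocyon_minor,((Listeria_vulgaris,(Columba_fluviatilis,Canis_major)),(Hordeum_domesticus,Pan_borealis)))) (9 taxa).
The first is nested inside the second, so Canis_major shares a more recent common ancestor with Listeria_vulgaris.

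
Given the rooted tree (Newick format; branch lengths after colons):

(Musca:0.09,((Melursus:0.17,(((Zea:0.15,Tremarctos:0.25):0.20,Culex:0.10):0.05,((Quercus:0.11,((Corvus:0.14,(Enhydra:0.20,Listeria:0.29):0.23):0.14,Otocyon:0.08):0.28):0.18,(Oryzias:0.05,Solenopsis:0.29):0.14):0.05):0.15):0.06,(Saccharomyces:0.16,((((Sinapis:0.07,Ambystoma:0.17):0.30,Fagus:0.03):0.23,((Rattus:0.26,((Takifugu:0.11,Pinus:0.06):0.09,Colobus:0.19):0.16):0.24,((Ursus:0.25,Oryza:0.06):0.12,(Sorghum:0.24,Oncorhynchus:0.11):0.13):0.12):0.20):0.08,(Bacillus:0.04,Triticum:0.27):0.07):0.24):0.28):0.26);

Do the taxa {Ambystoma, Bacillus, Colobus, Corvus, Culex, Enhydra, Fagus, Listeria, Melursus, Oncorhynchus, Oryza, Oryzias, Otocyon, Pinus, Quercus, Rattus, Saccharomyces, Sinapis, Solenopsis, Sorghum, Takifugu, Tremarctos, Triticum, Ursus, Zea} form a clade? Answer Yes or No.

Yes

The most recent common ancestor of these taxa subtends ((Melursus,(((Zea,Tremarctos),Culex),((Quercus,((Corvus,(Enhydra,Listeria)),Otocyon)),(Oryzias,Solenopsis)))),(Saccharomyces,((((Sinapis,Ambystoma),Fagus),((Rattus,((Takifugu,Pinus),Colobus)),((Ursus,Oryza),(Sorghum,Oncorhynchus)))),(Bacillus,Triticum)))).
That clade has exactly 25 tips — every listed taxon and nothing else — so the group is monophyletic.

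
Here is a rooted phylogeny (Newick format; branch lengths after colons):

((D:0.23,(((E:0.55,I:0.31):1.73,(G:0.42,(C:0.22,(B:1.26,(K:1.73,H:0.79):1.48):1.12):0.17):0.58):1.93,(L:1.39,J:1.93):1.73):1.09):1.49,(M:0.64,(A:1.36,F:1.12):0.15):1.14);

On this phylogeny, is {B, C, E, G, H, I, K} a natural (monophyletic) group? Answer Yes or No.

Yes

The most recent common ancestor of these taxa subtends ((E,I),(G,(C,(B,(K,H))))).
That clade has exactly 7 tips — every listed taxon and nothing else — so the group is monophyletic.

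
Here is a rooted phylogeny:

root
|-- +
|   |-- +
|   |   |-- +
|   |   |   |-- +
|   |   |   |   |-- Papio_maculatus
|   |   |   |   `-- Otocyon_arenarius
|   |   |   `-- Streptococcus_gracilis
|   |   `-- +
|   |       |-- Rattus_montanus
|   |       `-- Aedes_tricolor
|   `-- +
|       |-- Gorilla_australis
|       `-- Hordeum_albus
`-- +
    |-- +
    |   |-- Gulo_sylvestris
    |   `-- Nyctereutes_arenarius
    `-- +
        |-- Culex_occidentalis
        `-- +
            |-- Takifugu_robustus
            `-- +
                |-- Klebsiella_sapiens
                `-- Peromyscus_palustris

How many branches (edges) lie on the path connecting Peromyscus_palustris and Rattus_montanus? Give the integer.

9

The MRCA of Peromyscus_palustris and Rattus_montanus is the root of the tree.
From Peromyscus_palustris up to that node: 5 branches. From Rattus_montanus up to the same node: 4 branches. Total: 5 + 4 = 9.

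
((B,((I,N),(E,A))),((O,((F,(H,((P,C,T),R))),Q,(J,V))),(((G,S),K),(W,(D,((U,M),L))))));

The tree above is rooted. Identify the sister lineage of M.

U

M attaches to the tree at the node subtending (U,M).
The other lineage descending from that same node — the sister group — is the single tip U.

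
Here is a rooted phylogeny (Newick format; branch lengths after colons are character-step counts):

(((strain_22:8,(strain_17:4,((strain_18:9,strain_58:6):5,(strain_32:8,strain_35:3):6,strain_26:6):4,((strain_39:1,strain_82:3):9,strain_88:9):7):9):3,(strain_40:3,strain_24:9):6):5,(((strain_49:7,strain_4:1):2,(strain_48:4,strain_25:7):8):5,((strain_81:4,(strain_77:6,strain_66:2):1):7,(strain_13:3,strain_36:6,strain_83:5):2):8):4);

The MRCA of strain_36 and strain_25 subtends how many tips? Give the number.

The MRCA of strain_36 and strain_25 is the node subtending (((strain_49,strain_4),(strain_48,strain_25)),((strain_81,(strain_77,strain_66)),(strain_13,strain_36,strain_83))).
That clade contains 10 terminal taxa: strain_13, strain_25, strain_36, strain_4, strain_48, strain_49, strain_66, strain_77, strain_81, strain_83.

10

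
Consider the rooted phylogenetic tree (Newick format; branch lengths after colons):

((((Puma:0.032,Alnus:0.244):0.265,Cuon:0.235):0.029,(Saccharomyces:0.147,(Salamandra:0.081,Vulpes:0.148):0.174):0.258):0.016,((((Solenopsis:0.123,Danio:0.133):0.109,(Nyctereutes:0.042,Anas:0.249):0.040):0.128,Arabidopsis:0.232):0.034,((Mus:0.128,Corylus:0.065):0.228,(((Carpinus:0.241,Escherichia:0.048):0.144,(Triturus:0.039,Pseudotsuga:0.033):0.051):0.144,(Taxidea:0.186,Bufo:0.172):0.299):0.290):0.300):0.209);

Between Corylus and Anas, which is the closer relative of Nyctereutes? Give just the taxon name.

The MRCA of Nyctereutes and Anas subtends (Nyctereutes,Anas) (2 taxa).
The MRCA of Nyctereutes and Corylus subtends ((((Solenopsis,Danio),(Nyctereutes,Anas)),Arabidopsis),((Mus,Corylus),(((Carpinus,Escherichia),(Triturus,Pseudotsuga)),(Taxidea,Bufo)))) (13 taxa).
The first is nested inside the second, so Nyctereutes shares a more recent common ancestor with Anas.

Anas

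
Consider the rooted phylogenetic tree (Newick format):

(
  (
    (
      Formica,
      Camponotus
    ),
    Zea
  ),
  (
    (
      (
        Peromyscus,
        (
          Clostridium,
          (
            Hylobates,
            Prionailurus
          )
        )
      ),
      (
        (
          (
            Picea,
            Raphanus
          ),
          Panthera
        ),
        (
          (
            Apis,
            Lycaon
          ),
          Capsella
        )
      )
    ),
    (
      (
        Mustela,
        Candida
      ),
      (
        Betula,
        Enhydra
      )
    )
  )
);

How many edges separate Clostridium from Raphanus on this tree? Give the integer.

The MRCA of Clostridium and Raphanus is the node subtending ((Peromyscus,(Clostridium,(Hylobates,Prionailurus))),(((Picea,Raphanus),Panthera),((Apis,Lycaon),Capsella))).
From Clostridium up to that node: 3 branches. From Raphanus up to the same node: 4 branches. Total: 3 + 4 = 7.

7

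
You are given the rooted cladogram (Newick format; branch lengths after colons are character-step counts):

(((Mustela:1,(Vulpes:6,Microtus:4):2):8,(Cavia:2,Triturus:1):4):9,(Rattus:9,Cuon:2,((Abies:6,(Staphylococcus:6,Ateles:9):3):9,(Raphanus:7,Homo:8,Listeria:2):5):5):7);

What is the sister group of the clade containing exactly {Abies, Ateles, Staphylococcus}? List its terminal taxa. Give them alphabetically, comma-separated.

Homo, Listeria, Raphanus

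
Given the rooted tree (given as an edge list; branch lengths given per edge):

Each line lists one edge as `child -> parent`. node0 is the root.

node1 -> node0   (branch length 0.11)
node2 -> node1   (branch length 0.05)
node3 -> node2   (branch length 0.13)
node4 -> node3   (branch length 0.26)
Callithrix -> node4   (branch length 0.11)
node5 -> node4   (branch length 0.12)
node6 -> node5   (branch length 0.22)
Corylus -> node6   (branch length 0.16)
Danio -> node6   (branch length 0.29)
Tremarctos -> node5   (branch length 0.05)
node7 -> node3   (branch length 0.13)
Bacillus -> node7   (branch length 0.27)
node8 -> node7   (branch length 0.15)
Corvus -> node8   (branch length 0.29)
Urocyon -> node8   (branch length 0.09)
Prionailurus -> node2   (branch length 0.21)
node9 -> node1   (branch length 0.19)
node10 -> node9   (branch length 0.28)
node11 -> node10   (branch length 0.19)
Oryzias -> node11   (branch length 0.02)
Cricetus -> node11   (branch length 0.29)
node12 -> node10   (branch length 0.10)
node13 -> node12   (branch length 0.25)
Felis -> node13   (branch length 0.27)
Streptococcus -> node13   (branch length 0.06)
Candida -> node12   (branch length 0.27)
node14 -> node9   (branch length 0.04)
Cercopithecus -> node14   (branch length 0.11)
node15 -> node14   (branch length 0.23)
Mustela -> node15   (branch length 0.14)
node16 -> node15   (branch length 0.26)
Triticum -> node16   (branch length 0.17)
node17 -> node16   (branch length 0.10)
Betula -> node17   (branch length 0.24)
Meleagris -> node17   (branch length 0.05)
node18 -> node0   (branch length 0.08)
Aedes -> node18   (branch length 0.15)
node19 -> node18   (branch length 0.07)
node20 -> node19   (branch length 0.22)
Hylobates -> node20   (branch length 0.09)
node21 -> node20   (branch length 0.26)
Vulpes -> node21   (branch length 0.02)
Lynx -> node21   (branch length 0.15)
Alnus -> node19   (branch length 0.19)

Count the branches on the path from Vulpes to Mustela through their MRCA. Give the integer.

The MRCA of Vulpes and Mustela is the root of the tree.
From Vulpes up to that node: 5 branches. From Mustela up to the same node: 5 branches. Total: 5 + 5 = 10.

10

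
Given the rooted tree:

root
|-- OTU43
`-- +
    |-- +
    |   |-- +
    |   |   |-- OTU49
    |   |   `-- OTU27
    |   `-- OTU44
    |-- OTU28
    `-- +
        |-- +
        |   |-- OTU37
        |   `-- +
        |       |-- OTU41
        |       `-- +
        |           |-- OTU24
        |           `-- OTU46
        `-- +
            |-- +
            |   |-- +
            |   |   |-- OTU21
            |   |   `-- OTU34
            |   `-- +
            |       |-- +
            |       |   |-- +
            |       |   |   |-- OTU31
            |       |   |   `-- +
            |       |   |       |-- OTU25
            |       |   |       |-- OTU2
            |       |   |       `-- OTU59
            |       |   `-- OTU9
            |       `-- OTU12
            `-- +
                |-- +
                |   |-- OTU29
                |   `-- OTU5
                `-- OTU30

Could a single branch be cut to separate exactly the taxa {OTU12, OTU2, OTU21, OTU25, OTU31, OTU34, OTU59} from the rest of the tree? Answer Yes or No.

The MRCA of the listed taxa subtends ((OTU21,OTU34),(((OTU31,(OTU25,OTU2,OTU59)),OTU9),OTU12)).
That clade also contains OTU9, which is not in the proposed group, so the group is not monophyletic.

No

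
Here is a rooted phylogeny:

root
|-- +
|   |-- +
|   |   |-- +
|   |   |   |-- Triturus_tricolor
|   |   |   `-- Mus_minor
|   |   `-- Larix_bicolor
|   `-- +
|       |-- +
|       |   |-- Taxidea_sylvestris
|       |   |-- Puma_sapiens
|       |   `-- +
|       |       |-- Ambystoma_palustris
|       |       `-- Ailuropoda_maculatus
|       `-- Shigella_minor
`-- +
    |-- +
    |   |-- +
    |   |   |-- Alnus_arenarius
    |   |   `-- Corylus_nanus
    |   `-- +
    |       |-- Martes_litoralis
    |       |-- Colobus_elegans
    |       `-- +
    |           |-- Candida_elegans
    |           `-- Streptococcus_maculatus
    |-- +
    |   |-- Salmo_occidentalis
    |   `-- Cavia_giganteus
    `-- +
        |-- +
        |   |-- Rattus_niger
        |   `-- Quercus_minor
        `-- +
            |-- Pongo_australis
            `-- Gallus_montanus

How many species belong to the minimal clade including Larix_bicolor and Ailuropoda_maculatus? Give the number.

8

The MRCA of Larix_bicolor and Ailuropoda_maculatus is the node subtending (((Triturus_tricolor,Mus_minor),Larix_bicolor),((Taxidea_sylvestris,Puma_sapiens,(Ambystoma_palustris,Ailuropoda_maculatus)),Shigella_minor)).
That clade contains 8 terminal taxa: Ailuropoda_maculatus, Ambystoma_palustris, Larix_bicolor, Mus_minor, Puma_sapiens, Shigella_minor, Taxidea_sylvestris, Triturus_tricolor.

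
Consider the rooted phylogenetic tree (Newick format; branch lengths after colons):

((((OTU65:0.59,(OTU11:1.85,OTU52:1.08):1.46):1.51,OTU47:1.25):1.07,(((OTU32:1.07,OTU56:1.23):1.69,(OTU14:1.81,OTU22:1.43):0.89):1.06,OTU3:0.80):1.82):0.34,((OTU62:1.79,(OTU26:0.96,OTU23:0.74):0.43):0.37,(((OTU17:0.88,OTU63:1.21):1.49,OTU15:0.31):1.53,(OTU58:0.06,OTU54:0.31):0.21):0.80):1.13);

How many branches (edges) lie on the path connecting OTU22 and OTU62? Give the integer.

The MRCA of OTU22 and OTU62 is the root of the tree.
From OTU22 up to that node: 5 branches. From OTU62 up to the same node: 3 branches. Total: 5 + 3 = 8.

8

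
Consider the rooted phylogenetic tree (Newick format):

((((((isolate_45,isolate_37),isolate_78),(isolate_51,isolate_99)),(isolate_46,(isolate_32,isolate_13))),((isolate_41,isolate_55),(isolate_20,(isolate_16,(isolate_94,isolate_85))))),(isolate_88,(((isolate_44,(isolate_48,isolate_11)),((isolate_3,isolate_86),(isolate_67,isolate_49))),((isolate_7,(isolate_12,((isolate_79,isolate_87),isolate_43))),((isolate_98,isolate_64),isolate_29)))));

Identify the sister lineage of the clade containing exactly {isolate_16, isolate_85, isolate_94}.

isolate_20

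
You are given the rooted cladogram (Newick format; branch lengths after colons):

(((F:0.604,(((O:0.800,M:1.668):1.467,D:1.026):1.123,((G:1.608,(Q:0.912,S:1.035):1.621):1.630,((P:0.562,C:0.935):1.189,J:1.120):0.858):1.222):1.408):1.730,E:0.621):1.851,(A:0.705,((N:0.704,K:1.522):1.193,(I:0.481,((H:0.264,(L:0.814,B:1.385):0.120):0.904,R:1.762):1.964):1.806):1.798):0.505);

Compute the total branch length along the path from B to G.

The path runs B → … → MRCA → … → G; the MRCA is the root of the tree.
Branch lengths along that path: 1.385 + 0.120 + 0.904 + 1.964 + 1.806 + 1.798 + 0.505 + 1.851 + 1.730 + 1.408 + 1.222 + 1.630 + 1.608 = 17.931.

17.931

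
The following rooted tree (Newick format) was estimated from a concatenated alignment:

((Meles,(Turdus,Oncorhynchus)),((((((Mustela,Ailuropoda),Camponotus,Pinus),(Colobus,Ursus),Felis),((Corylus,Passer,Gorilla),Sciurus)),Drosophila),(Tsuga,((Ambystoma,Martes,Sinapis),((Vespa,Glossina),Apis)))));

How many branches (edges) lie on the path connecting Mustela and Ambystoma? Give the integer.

10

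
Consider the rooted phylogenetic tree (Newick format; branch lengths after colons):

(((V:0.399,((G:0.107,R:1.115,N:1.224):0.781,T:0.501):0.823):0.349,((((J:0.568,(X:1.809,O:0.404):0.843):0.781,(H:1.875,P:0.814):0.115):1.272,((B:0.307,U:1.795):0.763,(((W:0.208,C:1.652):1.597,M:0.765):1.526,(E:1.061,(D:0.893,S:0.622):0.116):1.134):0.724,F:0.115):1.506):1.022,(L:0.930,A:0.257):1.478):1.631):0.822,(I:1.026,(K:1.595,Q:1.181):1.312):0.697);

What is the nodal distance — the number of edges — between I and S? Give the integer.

The MRCA of I and S is the root of the tree.
From I up to that node: 2 branches. From S up to the same node: 8 branches. Total: 2 + 8 = 10.

10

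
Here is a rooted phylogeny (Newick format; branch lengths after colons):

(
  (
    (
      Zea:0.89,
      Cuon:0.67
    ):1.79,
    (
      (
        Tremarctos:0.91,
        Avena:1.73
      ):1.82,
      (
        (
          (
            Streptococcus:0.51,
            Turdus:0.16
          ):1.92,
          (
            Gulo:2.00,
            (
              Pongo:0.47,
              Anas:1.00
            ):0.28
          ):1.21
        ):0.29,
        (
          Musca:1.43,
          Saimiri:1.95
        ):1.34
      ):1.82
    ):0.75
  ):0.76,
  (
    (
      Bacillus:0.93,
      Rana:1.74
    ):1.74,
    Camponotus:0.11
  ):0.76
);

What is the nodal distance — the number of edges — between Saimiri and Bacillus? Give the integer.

8

The MRCA of Saimiri and Bacillus is the root of the tree.
From Saimiri up to that node: 5 branches. From Bacillus up to the same node: 3 branches. Total: 5 + 3 = 8.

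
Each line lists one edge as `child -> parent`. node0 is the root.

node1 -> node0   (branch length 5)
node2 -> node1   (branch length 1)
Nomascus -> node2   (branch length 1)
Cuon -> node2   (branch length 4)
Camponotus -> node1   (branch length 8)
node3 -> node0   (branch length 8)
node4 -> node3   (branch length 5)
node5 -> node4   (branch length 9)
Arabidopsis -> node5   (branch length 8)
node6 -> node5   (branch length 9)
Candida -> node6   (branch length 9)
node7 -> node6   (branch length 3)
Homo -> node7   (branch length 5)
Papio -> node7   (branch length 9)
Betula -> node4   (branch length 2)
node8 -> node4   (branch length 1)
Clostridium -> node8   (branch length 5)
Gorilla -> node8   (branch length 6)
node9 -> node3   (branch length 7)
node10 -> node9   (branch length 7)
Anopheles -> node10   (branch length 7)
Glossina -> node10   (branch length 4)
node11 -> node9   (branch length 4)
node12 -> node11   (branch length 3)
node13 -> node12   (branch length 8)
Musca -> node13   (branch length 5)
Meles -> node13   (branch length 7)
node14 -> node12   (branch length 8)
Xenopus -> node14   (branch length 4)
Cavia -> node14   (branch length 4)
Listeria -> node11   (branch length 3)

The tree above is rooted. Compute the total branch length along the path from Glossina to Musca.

31

The path runs Glossina → … → MRCA → … → Musca; the MRCA is the node subtending ((Anopheles,Glossina),(((Musca,Meles),(Xenopus,Cavia)),Listeria)).
Branch lengths along that path: 4 + 7 + 4 + 3 + 8 + 5 = 31.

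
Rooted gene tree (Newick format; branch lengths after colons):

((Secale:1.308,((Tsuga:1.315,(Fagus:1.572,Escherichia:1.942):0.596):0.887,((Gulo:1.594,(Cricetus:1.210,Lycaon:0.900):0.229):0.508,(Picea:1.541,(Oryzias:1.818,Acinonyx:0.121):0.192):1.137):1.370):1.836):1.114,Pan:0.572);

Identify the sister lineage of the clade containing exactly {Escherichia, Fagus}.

The clade containing exactly {Escherichia, Fagus} attaches to the tree at the node subtending (Tsuga,(Fagus,Escherichia)).
The other lineage descending from that same node — the sister group — is the single tip Tsuga.

Tsuga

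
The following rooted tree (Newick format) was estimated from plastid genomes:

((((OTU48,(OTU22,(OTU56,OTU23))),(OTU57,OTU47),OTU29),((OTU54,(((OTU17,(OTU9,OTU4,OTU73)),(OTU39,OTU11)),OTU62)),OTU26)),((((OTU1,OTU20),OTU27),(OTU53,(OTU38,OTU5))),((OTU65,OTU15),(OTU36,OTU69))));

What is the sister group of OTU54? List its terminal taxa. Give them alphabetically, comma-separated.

OTU11, OTU17, OTU39, OTU4, OTU62, OTU73, OTU9

OTU54 attaches to the tree at the node subtending (OTU54,(((OTU17,(OTU9,OTU4,OTU73)),(OTU39,OTU11)),OTU62)).
The other lineage descending from that same node — the sister group — is (((OTU17,(OTU9,OTU4,OTU73)),(OTU39,OTU11)),OTU62); its 7 tips in alphabetical order are the answer.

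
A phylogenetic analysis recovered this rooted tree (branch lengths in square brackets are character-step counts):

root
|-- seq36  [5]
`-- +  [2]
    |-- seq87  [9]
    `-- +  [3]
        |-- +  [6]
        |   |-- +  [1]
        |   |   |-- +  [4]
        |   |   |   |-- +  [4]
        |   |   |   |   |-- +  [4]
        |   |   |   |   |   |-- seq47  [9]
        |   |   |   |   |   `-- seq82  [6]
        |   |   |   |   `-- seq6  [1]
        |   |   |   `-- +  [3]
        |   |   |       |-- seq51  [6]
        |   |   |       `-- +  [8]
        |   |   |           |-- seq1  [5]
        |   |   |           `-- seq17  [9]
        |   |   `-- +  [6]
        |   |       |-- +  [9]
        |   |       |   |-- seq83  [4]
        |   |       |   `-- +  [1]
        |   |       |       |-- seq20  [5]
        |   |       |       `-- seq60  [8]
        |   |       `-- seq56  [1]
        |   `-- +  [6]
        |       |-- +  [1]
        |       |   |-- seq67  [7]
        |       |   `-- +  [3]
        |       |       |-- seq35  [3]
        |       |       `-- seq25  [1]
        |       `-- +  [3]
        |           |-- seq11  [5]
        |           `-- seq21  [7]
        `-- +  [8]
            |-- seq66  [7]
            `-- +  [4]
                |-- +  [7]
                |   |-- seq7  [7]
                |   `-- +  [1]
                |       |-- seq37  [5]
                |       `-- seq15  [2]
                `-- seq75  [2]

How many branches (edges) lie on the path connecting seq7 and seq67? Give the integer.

The MRCA of seq7 and seq67 is the node subtending ((((((seq47,seq82),seq6),(seq51,(seq1,seq17))),((seq83,(seq20,seq60)),seq56)),((seq67,(seq35,seq25)),(seq11,seq21))),(seq66,((seq7,(seq37,seq15)),seq75))).
From seq7 up to that node: 4 branches. From seq67 up to the same node: 4 branches. Total: 4 + 4 = 8.

8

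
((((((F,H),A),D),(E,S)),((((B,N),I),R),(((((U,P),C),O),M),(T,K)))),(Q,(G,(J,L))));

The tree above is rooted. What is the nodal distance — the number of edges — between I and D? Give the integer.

The MRCA of I and D is the node subtending (((((F,H),A),D),(E,S)),((((B,N),I),R),(((((U,P),C),O),M),(T,K)))).
From I up to that node: 4 branches. From D up to the same node: 3 branches. Total: 4 + 3 = 7.

7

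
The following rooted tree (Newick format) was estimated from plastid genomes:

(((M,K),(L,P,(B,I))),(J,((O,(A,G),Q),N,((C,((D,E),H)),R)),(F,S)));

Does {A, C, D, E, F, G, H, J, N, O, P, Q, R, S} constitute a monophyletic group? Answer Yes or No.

No

The MRCA of the listed taxa is the root, so the smallest clade containing them is the whole tree.
That clade also contains B, I, K, L, M, which are not in the proposed group, so the group is not monophyletic.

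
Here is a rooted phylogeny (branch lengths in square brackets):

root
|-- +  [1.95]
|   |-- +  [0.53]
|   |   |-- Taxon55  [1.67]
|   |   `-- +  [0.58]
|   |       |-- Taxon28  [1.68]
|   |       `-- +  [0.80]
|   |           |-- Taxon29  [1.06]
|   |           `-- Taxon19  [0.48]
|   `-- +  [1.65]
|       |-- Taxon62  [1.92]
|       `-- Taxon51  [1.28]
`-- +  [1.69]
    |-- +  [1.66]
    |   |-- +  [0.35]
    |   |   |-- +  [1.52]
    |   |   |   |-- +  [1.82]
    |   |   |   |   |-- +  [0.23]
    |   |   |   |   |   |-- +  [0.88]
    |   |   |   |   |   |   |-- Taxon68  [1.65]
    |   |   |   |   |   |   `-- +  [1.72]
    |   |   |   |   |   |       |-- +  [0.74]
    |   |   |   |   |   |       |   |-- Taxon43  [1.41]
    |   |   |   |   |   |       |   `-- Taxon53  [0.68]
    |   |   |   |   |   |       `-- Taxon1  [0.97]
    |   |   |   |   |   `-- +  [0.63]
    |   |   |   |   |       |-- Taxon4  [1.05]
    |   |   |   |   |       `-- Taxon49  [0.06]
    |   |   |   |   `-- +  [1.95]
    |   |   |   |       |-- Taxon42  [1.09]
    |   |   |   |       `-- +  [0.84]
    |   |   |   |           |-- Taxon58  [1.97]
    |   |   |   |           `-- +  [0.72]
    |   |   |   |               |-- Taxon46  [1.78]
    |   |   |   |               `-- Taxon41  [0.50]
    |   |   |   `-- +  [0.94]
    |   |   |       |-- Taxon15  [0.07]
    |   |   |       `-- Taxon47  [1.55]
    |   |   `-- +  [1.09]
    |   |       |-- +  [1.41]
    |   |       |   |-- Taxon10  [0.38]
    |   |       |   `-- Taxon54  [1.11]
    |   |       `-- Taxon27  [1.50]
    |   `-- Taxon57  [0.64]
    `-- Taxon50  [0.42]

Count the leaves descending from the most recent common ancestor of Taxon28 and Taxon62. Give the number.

The MRCA of Taxon28 and Taxon62 is the node subtending ((Taxon55,(Taxon28,(Taxon29,Taxon19))),(Taxon62,Taxon51)).
That clade contains 6 terminal taxa: Taxon19, Taxon28, Taxon29, Taxon51, Taxon55, Taxon62.

6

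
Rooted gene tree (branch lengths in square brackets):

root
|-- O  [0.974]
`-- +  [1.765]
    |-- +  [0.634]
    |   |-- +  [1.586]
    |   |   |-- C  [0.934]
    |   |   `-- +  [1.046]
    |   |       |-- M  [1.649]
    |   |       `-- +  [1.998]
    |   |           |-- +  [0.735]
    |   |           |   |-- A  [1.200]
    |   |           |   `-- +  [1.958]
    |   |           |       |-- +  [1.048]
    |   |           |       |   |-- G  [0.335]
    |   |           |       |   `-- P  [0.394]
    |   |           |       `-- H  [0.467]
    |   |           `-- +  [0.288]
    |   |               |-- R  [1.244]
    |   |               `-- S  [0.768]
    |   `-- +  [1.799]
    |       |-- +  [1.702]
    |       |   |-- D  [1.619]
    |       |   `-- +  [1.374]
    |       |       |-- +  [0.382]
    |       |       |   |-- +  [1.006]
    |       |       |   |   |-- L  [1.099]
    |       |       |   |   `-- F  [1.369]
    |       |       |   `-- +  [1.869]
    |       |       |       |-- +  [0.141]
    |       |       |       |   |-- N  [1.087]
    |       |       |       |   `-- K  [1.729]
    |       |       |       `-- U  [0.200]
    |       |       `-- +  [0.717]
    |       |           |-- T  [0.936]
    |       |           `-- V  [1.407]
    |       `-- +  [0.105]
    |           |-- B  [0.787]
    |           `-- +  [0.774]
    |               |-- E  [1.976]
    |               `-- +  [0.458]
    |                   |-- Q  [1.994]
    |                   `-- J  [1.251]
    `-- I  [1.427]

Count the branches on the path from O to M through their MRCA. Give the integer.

6

The MRCA of O and M is the root of the tree.
From O up to that node: 1 branch. From M up to the same node: 5 branches. Total: 1 + 5 = 6.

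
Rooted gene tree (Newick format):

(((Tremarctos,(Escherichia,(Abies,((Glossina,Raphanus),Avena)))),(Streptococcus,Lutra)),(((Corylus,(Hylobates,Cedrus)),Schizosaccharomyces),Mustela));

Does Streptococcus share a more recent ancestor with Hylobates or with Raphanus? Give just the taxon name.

Raphanus

The MRCA of Streptococcus and Raphanus subtends ((Tremarctos,(Escherichia,(Abies,((Glossina,Raphanus),Avena)))),(Streptococcus,Lutra)) (8 taxa).
The MRCA of Streptococcus and Hylobates is the root, subtending the entire tree (13 taxa).
The first is nested inside the second, so Streptococcus shares a more recent common ancestor with Raphanus.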